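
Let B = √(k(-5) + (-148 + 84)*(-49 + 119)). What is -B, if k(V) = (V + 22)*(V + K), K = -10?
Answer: -I*√4735 ≈ -68.811*I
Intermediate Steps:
k(V) = (-10 + V)*(22 + V) (k(V) = (V + 22)*(V - 10) = (22 + V)*(-10 + V) = (-10 + V)*(22 + V))
B = I*√4735 (B = √((-220 + (-5)² + 12*(-5)) + (-148 + 84)*(-49 + 119)) = √((-220 + 25 - 60) - 64*70) = √(-255 - 4480) = √(-4735) = I*√4735 ≈ 68.811*I)
-B = -I*√4735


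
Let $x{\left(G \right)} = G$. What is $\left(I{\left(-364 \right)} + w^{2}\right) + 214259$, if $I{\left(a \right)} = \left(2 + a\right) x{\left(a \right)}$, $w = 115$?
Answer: $359252$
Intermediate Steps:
$I{\left(a \right)} = a \left(2 + a\right)$ ($I{\left(a \right)} = \left(2 + a\right) a = a \left(2 + a\right)$)
$\left(I{\left(-364 \right)} + w^{2}\right) + 214259 = \left(- 364 \left(2 - 364\right) + 115^{2}\right) + 214259 = \left(\left(-364\right) \left(-362\right) + 13225\right) + 214259 = \left(131768 + 13225\right) + 214259 = 144993 + 214259 = 359252$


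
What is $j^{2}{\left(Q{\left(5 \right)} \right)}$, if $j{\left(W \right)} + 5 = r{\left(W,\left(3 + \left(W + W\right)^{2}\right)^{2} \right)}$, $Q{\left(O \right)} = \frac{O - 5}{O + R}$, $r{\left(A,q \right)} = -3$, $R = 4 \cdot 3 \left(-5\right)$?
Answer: $64$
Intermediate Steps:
$R = -60$ ($R = 12 \left(-5\right) = -60$)
$Q{\left(O \right)} = \frac{-5 + O}{-60 + O}$ ($Q{\left(O \right)} = \frac{O - 5}{O - 60} = \frac{-5 + O}{-60 + O}$)
$j{\left(W \right)} = -8$ ($j{\left(W \right)} = -5 - 3 = -8$)
$j^{2}{\left(Q{\left(5 \right)} \right)} = \left(-8\right)^{2} = 64$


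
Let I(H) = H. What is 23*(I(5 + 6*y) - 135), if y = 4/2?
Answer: -2714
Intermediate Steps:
y = 2 (y = 4*(½) = 2)
23*(I(5 + 6*y) - 135) = 23*((5 + 6*2) - 135) = 23*((5 + 12) - 135) = 23*(17 - 135) = 23*(-118) = -2714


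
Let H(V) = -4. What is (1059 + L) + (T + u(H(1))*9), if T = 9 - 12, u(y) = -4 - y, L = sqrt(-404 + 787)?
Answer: 1056 + sqrt(383) ≈ 1075.6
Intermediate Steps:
L = sqrt(383) ≈ 19.570
T = -3
(1059 + L) + (T + u(H(1))*9) = (1059 + sqrt(383)) + (-3 + (-4 - 1*(-4))*9) = (1059 + sqrt(383)) + (-3 + (-4 + 4)*9) = (1059 + sqrt(383)) + (-3 + 0*9) = (1059 + sqrt(383)) + (-3 + 0) = (1059 + sqrt(383)) - 3 = 1056 + sqrt(383)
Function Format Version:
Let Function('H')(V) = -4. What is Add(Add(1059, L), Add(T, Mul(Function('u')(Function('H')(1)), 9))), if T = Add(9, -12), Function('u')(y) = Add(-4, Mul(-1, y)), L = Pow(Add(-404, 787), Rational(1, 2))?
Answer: Add(1056, Pow(383, Rational(1, 2))) ≈ 1075.6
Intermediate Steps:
L = Pow(383, Rational(1, 2)) ≈ 19.570
T = -3
Add(Add(1059, L), Add(T, Mul(Function('u')(Function('H')(1)), 9))) = Add(Add(1059, Pow(383, Rational(1, 2))), Add(-3, Mul(Add(-4, Mul(-1, -4)), 9))) = Add(Add(1059, Pow(383, Rational(1, 2))), Add(-3, Mul(Add(-4, 4), 9))) = Add(Add(1059, Pow(383, Rational(1, 2))), Add(-3, Mul(0, 9))) = Add(Add(1059, Pow(383, Rational(1, 2))), Add(-3, 0)) = Add(Add(1059, Pow(383, Rational(1, 2))), -3) = Add(1056, Pow(383, Rational(1, 2)))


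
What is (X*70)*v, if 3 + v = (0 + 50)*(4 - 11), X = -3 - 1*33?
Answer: 889560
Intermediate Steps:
X = -36 (X = -3 - 33 = -36)
v = -353 (v = -3 + (0 + 50)*(4 - 11) = -3 + 50*(-7) = -3 - 350 = -353)
(X*70)*v = -36*70*(-353) = -2520*(-353) = 889560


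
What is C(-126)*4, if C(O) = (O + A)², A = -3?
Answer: 66564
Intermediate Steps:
C(O) = (-3 + O)² (C(O) = (O - 3)² = (-3 + O)²)
C(-126)*4 = (-3 - 126)²*4 = (-129)²*4 = 16641*4 = 66564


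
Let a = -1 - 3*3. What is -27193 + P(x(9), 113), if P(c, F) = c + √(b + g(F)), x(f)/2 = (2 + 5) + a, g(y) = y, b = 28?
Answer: -27199 + √141 ≈ -27187.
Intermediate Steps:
a = -10 (a = -1 - 9 = -10)
x(f) = -6 (x(f) = 2*((2 + 5) - 10) = 2*(7 - 10) = 2*(-3) = -6)
P(c, F) = c + √(28 + F)
-27193 + P(x(9), 113) = -27193 + (-6 + √(28 + 113)) = -27193 + (-6 + √141) = -27199 + √141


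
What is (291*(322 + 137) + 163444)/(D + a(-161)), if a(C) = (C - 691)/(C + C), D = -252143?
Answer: -47819093/40594597 ≈ -1.1780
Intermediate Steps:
a(C) = (-691 + C)/(2*C) (a(C) = (-691 + C)/((2*C)) = (-691 + C)*(1/(2*C)) = (-691 + C)/(2*C))
(291*(322 + 137) + 163444)/(D + a(-161)) = (291*(322 + 137) + 163444)/(-252143 + (½)*(-691 - 161)/(-161)) = (291*459 + 163444)/(-252143 + (½)*(-1/161)*(-852)) = (133569 + 163444)/(-252143 + 426/161) = 297013/(-40594597/161) = 297013*(-161/40594597) = -47819093/40594597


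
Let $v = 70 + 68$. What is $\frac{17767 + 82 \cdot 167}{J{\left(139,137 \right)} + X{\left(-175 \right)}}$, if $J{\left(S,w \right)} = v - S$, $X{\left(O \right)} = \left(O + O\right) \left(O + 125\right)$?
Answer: $\frac{10487}{5833} \approx 1.7979$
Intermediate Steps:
$X{\left(O \right)} = 2 O \left(125 + O\right)$
$v = 138$
$J{\left(S,w \right)} = 138 - S$
$\frac{17767 + 82 \cdot 167}{J{\left(139,137 \right)} + X{\left(-175 \right)}} = \frac{17767 + 82 \cdot 167}{\left(138 - 139\right) + 2 \left(-175\right) \left(125 - 175\right)} = \frac{17767 + 13694}{\left(138 - 139\right) + 2 \left(-175\right) \left(-50\right)} = \frac{31461}{-1 + 17500} = \frac{31461}{17499} = 31461 \cdot \frac{1}{17499} = \frac{10487}{5833}$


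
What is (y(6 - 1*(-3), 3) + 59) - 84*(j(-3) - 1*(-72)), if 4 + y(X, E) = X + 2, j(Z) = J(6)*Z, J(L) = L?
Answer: -4470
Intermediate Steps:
j(Z) = 6*Z
y(X, E) = -2 + X (y(X, E) = -4 + (X + 2) = -4 + (2 + X) = -2 + X)
(y(6 - 1*(-3), 3) + 59) - 84*(j(-3) - 1*(-72)) = ((-2 + (6 - 1*(-3))) + 59) - 84*(6*(-3) - 1*(-72)) = ((-2 + (6 + 3)) + 59) - 84*(-18 + 72) = ((-2 + 9) + 59) - 84*54 = (7 + 59) - 4536 = 66 - 4536 = -4470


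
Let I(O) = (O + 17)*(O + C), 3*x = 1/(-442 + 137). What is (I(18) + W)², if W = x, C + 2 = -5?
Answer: 124096971076/837225 ≈ 1.4822e+5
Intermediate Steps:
C = -7 (C = -2 - 5 = -7)
x = -1/915 (x = 1/(3*(-442 + 137)) = (⅓)/(-305) = (⅓)*(-1/305) = -1/915 ≈ -0.0010929)
W = -1/915 ≈ -0.0010929
I(O) = (-7 + O)*(17 + O) (I(O) = (O + 17)*(O - 7) = (17 + O)*(-7 + O) = (-7 + O)*(17 + O))
(I(18) + W)² = ((-119 + 18² + 10*18) - 1/915)² = ((-119 + 324 + 180) - 1/915)² = (385 - 1/915)² = (352274/915)² = 124096971076/837225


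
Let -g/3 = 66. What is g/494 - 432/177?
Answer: -41409/14573 ≈ -2.8415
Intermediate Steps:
g = -198 (g = -3*66 = -198)
g/494 - 432/177 = -198/494 - 432/177 = -198*1/494 - 432*1/177 = -99/247 - 144/59 = -41409/14573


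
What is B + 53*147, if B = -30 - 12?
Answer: 7749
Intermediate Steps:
B = -42
B + 53*147 = -42 + 53*147 = -42 + 7791 = 7749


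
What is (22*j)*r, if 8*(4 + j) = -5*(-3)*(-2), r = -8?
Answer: 1364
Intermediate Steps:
j = -31/4 (j = -4 + (-5*(-3)*(-2))/8 = -4 + (15*(-2))/8 = -4 + (1/8)*(-30) = -4 - 15/4 = -31/4 ≈ -7.7500)
(22*j)*r = (22*(-31/4))*(-8) = -341/2*(-8) = 1364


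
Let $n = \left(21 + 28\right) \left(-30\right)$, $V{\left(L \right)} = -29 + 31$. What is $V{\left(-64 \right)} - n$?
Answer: $1472$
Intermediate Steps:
$V{\left(L \right)} = 2$
$n = -1470$ ($n = 49 \left(-30\right) = -1470$)
$V{\left(-64 \right)} - n = 2 - -1470 = 2 + 1470 = 1472$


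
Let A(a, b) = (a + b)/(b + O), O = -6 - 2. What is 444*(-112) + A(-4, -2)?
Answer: -248637/5 ≈ -49727.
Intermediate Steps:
O = -8
A(a, b) = (a + b)/(-8 + b) (A(a, b) = (a + b)/(b - 8) = (a + b)/(-8 + b))
444*(-112) + A(-4, -2) = 444*(-112) + (-4 - 2)/(-8 - 2) = -49728 - 6/(-10) = -49728 - ⅒*(-6) = -49728 + ⅗ = -248637/5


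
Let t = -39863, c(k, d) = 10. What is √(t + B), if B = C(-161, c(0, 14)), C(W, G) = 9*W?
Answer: 4*I*√2582 ≈ 203.25*I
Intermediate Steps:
B = -1449 (B = 9*(-161) = -1449)
√(t + B) = √(-39863 - 1449) = √(-41312) = 4*I*√2582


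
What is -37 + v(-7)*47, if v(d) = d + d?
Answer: -695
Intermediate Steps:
v(d) = 2*d
-37 + v(-7)*47 = -37 + (2*(-7))*47 = -37 - 14*47 = -37 - 658 = -695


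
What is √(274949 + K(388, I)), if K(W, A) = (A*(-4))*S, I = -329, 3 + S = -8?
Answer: √260473 ≈ 510.37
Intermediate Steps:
S = -11 (S = -3 - 8 = -11)
K(W, A) = 44*A (K(W, A) = (A*(-4))*(-11) = -4*A*(-11) = 44*A)
√(274949 + K(388, I)) = √(274949 + 44*(-329)) = √(274949 - 14476) = √260473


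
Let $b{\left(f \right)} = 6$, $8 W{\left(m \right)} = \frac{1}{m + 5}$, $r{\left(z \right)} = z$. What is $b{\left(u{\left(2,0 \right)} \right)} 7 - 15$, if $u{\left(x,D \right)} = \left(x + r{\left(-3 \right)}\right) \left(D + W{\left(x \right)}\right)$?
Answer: $27$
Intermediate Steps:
$W{\left(m \right)} = \frac{1}{8 \left(5 + m\right)}$ ($W{\left(m \right)} = \frac{1}{8 \left(m + 5\right)} = \frac{1}{8 \left(5 + m\right)}$)
$u{\left(x,D \right)} = \left(-3 + x\right) \left(D + \frac{1}{8 \left(5 + x\right)}\right)$ ($u{\left(x,D \right)} = \left(x - 3\right) \left(D + \frac{1}{8 \left(5 + x\right)}\right) = \left(-3 + x\right) \left(D + \frac{1}{8 \left(5 + x\right)}\right)$)
$b{\left(u{\left(2,0 \right)} \right)} 7 - 15 = 6 \cdot 7 - 15 = 42 - 15 = 27$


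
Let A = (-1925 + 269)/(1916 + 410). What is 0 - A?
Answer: 828/1163 ≈ 0.71195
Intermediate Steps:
A = -828/1163 (A = -1656/2326 = -1656*1/2326 = -828/1163 ≈ -0.71195)
0 - A = 0 - 1*(-828/1163) = 0 + 828/1163 = 828/1163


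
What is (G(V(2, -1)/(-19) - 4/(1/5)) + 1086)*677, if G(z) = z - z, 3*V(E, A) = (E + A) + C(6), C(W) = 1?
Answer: 735222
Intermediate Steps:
V(E, A) = ⅓ + A/3 + E/3 (V(E, A) = ((E + A) + 1)/3 = ((A + E) + 1)/3 = (1 + A + E)/3 = ⅓ + A/3 + E/3)
G(z) = 0
(G(V(2, -1)/(-19) - 4/(1/5)) + 1086)*677 = (0 + 1086)*677 = 1086*677 = 735222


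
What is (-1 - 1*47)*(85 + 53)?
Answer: -6624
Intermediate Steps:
(-1 - 1*47)*(85 + 53) = (-1 - 47)*138 = -48*138 = -6624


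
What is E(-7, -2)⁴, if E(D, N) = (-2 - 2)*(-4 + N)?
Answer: 331776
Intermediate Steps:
E(D, N) = 16 - 4*N (E(D, N) = -4*(-4 + N) = 16 - 4*N)
E(-7, -2)⁴ = (16 - 4*(-2))⁴ = (16 + 8)⁴ = 24⁴ = 331776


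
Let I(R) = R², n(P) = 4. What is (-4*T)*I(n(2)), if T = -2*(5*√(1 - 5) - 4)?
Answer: -512 + 1280*I ≈ -512.0 + 1280.0*I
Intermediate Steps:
T = 8 - 20*I (T = -2*(5*√(-4) - 4) = -2*(5*(2*I) - 4) = -2*(10*I - 4) = -2*(-4 + 10*I) = 8 - 20*I ≈ 8.0 - 20.0*I)
(-4*T)*I(n(2)) = -4*(8 - 20*I)*4² = (-32 + 80*I)*16 = -512 + 1280*I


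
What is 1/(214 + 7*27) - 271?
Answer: -109212/403 ≈ -271.00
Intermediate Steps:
1/(214 + 7*27) - 271 = 1/(214 + 189) - 271 = 1/403 - 271 = -109212/403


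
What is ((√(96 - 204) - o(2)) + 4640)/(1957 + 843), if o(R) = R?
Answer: 2319/1400 + 3*I*√3/1400 ≈ 1.6564 + 0.0037115*I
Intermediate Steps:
((√(96 - 204) - o(2)) + 4640)/(1957 + 843) = ((√(96 - 204) - 1*2) + 4640)/(1957 + 843) = ((√(-108) - 2) + 4640)/2800 = ((6*I*√3 - 2) + 4640)*(1/2800) = ((-2 + 6*I*√3) + 4640)*(1/2800) = (4638 + 6*I*√3)*(1/2800) = 2319/1400 + 3*I*√3/1400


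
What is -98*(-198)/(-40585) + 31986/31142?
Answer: 346936221/631949035 ≈ 0.54899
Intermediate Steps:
-98*(-198)/(-40585) + 31986/31142 = 19404*(-1/40585) + 31986*(1/31142) = -19404/40585 + 15993/15571 = 346936221/631949035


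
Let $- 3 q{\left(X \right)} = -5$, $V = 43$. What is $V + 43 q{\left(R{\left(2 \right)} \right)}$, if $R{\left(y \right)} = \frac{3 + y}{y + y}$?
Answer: $\frac{344}{3} \approx 114.67$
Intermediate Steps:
$R{\left(y \right)} = \frac{3 + y}{2 y}$
$q{\left(X \right)} = \frac{5}{3}$ ($q{\left(X \right)} = \left(- \frac{1}{3}\right) \left(-5\right) = \frac{5}{3}$)
$V + 43 q{\left(R{\left(2 \right)} \right)} = 43 + 43 \cdot \frac{5}{3} = 43 + \frac{215}{3} = \frac{344}{3}$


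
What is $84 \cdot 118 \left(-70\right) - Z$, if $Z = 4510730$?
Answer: $-5204570$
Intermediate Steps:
$84 \cdot 118 \left(-70\right) - Z = 84 \cdot 118 \left(-70\right) - 4510730 = 9912 \left(-70\right) - 4510730 = -693840 - 4510730 = -5204570$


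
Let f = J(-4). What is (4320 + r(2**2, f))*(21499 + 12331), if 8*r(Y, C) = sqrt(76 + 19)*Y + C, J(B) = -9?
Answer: 584430165/4 + 16915*sqrt(95) ≈ 1.4627e+8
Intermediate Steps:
f = -9
r(Y, C) = C/8 + Y*sqrt(95)/8 (r(Y, C) = (sqrt(76 + 19)*Y + C)/8 = (sqrt(95)*Y + C)/8 = (Y*sqrt(95) + C)/8 = (C + Y*sqrt(95))/8 = C/8 + Y*sqrt(95)/8)
(4320 + r(2**2, f))*(21499 + 12331) = (4320 + ((1/8)*(-9) + (1/8)*2**2*sqrt(95)))*(21499 + 12331) = (4320 + (-9/8 + (1/8)*4*sqrt(95)))*33830 = (4320 + (-9/8 + sqrt(95)/2))*33830 = (34551/8 + sqrt(95)/2)*33830 = 584430165/4 + 16915*sqrt(95)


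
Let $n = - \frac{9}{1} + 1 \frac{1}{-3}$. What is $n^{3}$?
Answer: $- \frac{21952}{27} \approx -813.04$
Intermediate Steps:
$n = - \frac{28}{3}$ ($n = \left(-9\right) 1 + 1 \left(- \frac{1}{3}\right) = -9 - \frac{1}{3} = - \frac{28}{3} \approx -9.3333$)
$n^{3} = \left(- \frac{28}{3}\right)^{3} = - \frac{21952}{27}$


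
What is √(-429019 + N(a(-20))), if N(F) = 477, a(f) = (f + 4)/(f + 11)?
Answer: I*√428542 ≈ 654.63*I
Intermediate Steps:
a(f) = (4 + f)/(11 + f)
√(-429019 + N(a(-20))) = √(-429019 + 477) = √(-428542) = I*√428542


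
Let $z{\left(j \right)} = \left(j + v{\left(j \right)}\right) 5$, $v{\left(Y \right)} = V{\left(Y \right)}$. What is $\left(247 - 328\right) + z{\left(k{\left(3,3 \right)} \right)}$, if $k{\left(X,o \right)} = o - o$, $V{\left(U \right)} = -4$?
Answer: $-101$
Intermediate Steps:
$v{\left(Y \right)} = -4$
$k{\left(X,o \right)} = 0$
$z{\left(j \right)} = -20 + 5 j$ ($z{\left(j \right)} = \left(j - 4\right) 5 = \left(-4 + j\right) 5 = -20 + 5 j$)
$\left(247 - 328\right) + z{\left(k{\left(3,3 \right)} \right)} = \left(247 - 328\right) + \left(-20 + 5 \cdot 0\right) = -81 + \left(-20 + 0\right) = -81 - 20 = -101$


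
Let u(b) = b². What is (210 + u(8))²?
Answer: 75076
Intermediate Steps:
(210 + u(8))² = (210 + 8²)² = (210 + 64)² = 274² = 75076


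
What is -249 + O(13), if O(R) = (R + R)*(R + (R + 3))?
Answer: 505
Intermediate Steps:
O(R) = 2*R*(3 + 2*R) (O(R) = (2*R)*(R + (3 + R)) = (2*R)*(3 + 2*R) = 2*R*(3 + 2*R))
-249 + O(13) = -249 + 2*13*(3 + 2*13) = -249 + 2*13*(3 + 26) = -249 + 2*13*29 = -249 + 754 = 505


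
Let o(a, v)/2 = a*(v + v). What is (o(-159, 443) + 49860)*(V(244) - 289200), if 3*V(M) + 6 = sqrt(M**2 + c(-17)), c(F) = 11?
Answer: 67062473376 - 77296*sqrt(59547) ≈ 6.7044e+10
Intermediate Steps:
o(a, v) = 4*a*v (o(a, v) = 2*(a*(v + v)) = 2*(a*(2*v)) = 2*(2*a*v) = 4*a*v)
V(M) = -2 + sqrt(11 + M**2)/3 (V(M) = -2 + sqrt(M**2 + 11)/3 = -2 + sqrt(11 + M**2)/3)
(o(-159, 443) + 49860)*(V(244) - 289200) = (4*(-159)*443 + 49860)*((-2 + sqrt(11 + 244**2)/3) - 289200) = (-281748 + 49860)*((-2 + sqrt(11 + 59536)/3) - 289200) = -231888*((-2 + sqrt(59547)/3) - 289200) = -231888*(-289202 + sqrt(59547)/3) = 67062473376 - 77296*sqrt(59547)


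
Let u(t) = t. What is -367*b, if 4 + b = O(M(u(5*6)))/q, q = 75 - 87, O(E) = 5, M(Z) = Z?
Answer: 19451/12 ≈ 1620.9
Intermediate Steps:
q = -12
b = -53/12 (b = -4 + 5/(-12) = -4 + 5*(-1/12) = -4 - 5/12 = -53/12 ≈ -4.4167)
-367*b = -367*(-53/12) = 19451/12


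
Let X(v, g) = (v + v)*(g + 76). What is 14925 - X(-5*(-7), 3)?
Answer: 9395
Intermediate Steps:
X(v, g) = 2*v*(76 + g) (X(v, g) = (2*v)*(76 + g) = 2*v*(76 + g))
14925 - X(-5*(-7), 3) = 14925 - 2*(-5*(-7))*(76 + 3) = 14925 - 2*35*79 = 14925 - 1*5530 = 14925 - 5530 = 9395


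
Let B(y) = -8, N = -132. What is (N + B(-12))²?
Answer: 19600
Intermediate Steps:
(N + B(-12))² = (-132 - 8)² = (-140)² = 19600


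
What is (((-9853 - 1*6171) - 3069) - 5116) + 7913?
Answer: -16296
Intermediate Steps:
(((-9853 - 1*6171) - 3069) - 5116) + 7913 = (((-9853 - 6171) - 3069) - 5116) + 7913 = ((-16024 - 3069) - 5116) + 7913 = (-19093 - 5116) + 7913 = -24209 + 7913 = -16296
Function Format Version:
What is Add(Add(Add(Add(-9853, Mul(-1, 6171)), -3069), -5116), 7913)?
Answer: -16296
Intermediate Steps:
Add(Add(Add(Add(-9853, Mul(-1, 6171)), -3069), -5116), 7913) = Add(Add(Add(Add(-9853, -6171), -3069), -5116), 7913) = Add(Add(Add(-16024, -3069), -5116), 7913) = Add(Add(-19093, -5116), 7913) = Add(-24209, 7913) = -16296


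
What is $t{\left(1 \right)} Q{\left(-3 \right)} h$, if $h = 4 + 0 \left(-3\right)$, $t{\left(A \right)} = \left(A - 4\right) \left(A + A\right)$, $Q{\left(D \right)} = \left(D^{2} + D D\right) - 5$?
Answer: $-312$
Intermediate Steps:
$Q{\left(D \right)} = -5 + 2 D^{2}$ ($Q{\left(D \right)} = \left(D^{2} + D^{2}\right) - 5 = 2 D^{2} - 5 = -5 + 2 D^{2}$)
$t{\left(A \right)} = 2 A \left(-4 + A\right)$ ($t{\left(A \right)} = \left(-4 + A\right) 2 A = 2 A \left(-4 + A\right)$)
$h = 4$ ($h = 4 + 0 = 4$)
$t{\left(1 \right)} Q{\left(-3 \right)} h = 2 \cdot 1 \left(-4 + 1\right) \left(-5 + 2 \left(-3\right)^{2}\right) 4 = 2 \cdot 1 \left(-3\right) \left(-5 + 2 \cdot 9\right) 4 = - 6 \left(-5 + 18\right) 4 = \left(-6\right) 13 \cdot 4 = \left(-78\right) 4 = -312$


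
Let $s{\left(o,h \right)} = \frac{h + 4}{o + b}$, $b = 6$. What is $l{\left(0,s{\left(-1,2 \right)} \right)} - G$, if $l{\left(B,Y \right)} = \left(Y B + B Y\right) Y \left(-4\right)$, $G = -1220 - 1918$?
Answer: $3138$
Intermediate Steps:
$G = -3138$
$s{\left(o,h \right)} = \frac{4 + h}{6 + o}$ ($s{\left(o,h \right)} = \frac{h + 4}{o + 6} = \frac{4 + h}{6 + o}$)
$l{\left(B,Y \right)} = - 8 B Y^{2}$ ($l{\left(B,Y \right)} = \left(B Y + B Y\right) Y \left(-4\right) = 2 B Y Y \left(-4\right) = 2 B Y^{2} \left(-4\right) = - 8 B Y^{2}$)
$l{\left(0,s{\left(-1,2 \right)} \right)} - G = \left(-8\right) 0 \left(\frac{4 + 2}{6 - 1}\right)^{2} - -3138 = \left(-8\right) 0 \left(\frac{1}{5} \cdot 6\right)^{2} + 3138 = \left(-8\right) 0 \left(\frac{6}{5}\right)^{2} + 3138 = \left(-8\right) 0 \cdot \frac{36}{25} + 3138 = 0 + 3138 = 3138$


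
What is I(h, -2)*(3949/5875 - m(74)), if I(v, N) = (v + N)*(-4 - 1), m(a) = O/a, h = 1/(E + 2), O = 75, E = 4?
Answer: -1632389/521700 ≈ -3.1290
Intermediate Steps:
h = ⅙ (h = 1/(4 + 2) = 1/6 = ⅙ ≈ 0.16667)
m(a) = 75/a
I(v, N) = -5*N - 5*v (I(v, N) = (N + v)*(-5) = -5*N - 5*v)
I(h, -2)*(3949/5875 - m(74)) = (-5*(-2) - 5*⅙)*(3949/5875 - 75/74) = (10 - ⅚)*(3949*(1/5875) - 75/74) = 55*(3949/5875 - 1*75/74)/6 = 55*(3949/5875 - 75/74)/6 = (55/6)*(-148399/434750) = -1632389/521700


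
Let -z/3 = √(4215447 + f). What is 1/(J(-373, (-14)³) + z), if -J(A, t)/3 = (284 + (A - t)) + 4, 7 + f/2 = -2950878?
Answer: I/(3*(√1686323 - 2659*I)) ≈ -0.00010122 + 4.9433e-5*I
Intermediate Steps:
f = -5901770 (f = -14 + 2*(-2950878) = -14 - 5901756 = -5901770)
J(A, t) = -864 - 3*A + 3*t (J(A, t) = -3*((284 + (A - t)) + 4) = -3*((284 + A - t) + 4) = -3*(288 + A - t) = -864 - 3*A + 3*t)
z = -3*I*√1686323 (z = -3*√(4215447 - 5901770) = -3*I*√1686323 ≈ -3895.8*I)
1/(J(-373, (-14)³) + z) = 1/((-864 - 3*(-373) + 3*(-14)³) - 3*I*√1686323) = 1/((-864 + 1119 + 3*(-2744)) - 3*I*√1686323) = 1/((-864 + 1119 - 8232) - 3*I*√1686323) = 1/(-7977 - 3*I*√1686323)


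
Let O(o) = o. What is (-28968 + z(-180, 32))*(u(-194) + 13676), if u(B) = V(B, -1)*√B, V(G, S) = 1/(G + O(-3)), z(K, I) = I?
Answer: -395728736 + 28936*I*√194/197 ≈ -3.9573e+8 + 2045.8*I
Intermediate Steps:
V(G, S) = 1/(-3 + G) (V(G, S) = 1/(G - 3) = 1/(-3 + G))
u(B) = √B/(-3 + B)
(-28968 + z(-180, 32))*(u(-194) + 13676) = (-28968 + 32)*(√(-194)/(-3 - 194) + 13676) = -28936*((I*√194)/(-197) + 13676) = -28936*((I*√194)*(-1/197) + 13676) = -28936*(-I*√194/197 + 13676) = -28936*(13676 - I*√194/197) = -395728736 + 28936*I*√194/197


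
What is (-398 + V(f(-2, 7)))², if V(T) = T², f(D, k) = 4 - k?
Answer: 151321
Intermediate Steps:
(-398 + V(f(-2, 7)))² = (-398 + (4 - 1*7)²)² = (-398 + (4 - 7)²)² = (-398 + (-3)²)² = (-398 + 9)² = (-389)² = 151321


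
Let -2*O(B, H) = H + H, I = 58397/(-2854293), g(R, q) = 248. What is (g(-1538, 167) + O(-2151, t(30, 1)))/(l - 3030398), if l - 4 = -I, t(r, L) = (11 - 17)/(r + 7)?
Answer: -26208118326/320036395952665 ≈ -8.1891e-5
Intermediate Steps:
I = -58397/2854293 (I = 58397*(-1/2854293) = -58397/2854293 ≈ -0.020459)
t(r, L) = -6/(7 + r)
O(B, H) = -H (O(B, H) = -(H + H)/2 = -H)
l = 11475569/2854293 (l = 4 - 1*(-58397/2854293) = 4 + 58397/2854293 = 11475569/2854293 ≈ 4.0205)
(g(-1538, 167) + O(-2151, t(30, 1)))/(l - 3030398) = (248 - (-6)/(7 + 30))/(11475569/2854293 - 3030398) = (248 - (-6)/37)/(-8649632323045/2854293) = (248 - (-6)/37)*(-2854293/8649632323045) = (248 - 1*(-6/37))*(-2854293/8649632323045) = (248 + 6/37)*(-2854293/8649632323045) = (9182/37)*(-2854293/8649632323045) = -26208118326/320036395952665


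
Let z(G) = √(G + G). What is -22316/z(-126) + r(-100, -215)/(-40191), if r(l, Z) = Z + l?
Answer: 105/13397 + 1594*I*√7/3 ≈ 0.0078376 + 1405.8*I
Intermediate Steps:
z(G) = √2*√G (z(G) = √(2*G) = √2*√G)
-22316/z(-126) + r(-100, -215)/(-40191) = -22316*(-I*√7/42) + (-215 - 100)/(-40191) = -22316*(-I*√7/42) - 315*(-1/40191) = -22316*(-I*√7/42) + 105/13397 = -(-1594)*I*√7/3 + 105/13397 = 1594*I*√7/3 + 105/13397 = 105/13397 + 1594*I*√7/3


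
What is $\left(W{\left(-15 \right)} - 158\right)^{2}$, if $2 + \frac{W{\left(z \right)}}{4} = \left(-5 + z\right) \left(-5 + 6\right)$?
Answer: $60516$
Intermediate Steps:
$W{\left(z \right)} = -28 + 4 z$ ($W{\left(z \right)} = -8 + 4 \left(-5 + z\right) \left(-5 + 6\right) = -8 + 4 \left(-5 + z\right) 1 = -8 + 4 \left(-5 + z\right) = -8 + \left(-20 + 4 z\right) = -28 + 4 z$)
$\left(W{\left(-15 \right)} - 158\right)^{2} = \left(\left(-28 + 4 \left(-15\right)\right) - 158\right)^{2} = \left(\left(-28 - 60\right) - 158\right)^{2} = \left(-88 - 158\right)^{2} = \left(-246\right)^{2} = 60516$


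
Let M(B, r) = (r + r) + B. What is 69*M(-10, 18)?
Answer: 1794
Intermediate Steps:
M(B, r) = B + 2*r (M(B, r) = 2*r + B = B + 2*r)
69*M(-10, 18) = 69*(-10 + 2*18) = 69*(-10 + 36) = 69*26 = 1794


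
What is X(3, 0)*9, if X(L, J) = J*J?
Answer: 0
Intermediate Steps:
X(L, J) = J²
X(3, 0)*9 = 0²*9 = 0*9 = 0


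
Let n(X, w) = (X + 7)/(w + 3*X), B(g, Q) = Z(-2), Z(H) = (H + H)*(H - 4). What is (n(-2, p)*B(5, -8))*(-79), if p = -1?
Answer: 9480/7 ≈ 1354.3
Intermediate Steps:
Z(H) = 2*H*(-4 + H) (Z(H) = (2*H)*(-4 + H) = 2*H*(-4 + H))
B(g, Q) = 24 (B(g, Q) = 2*(-2)*(-4 - 2) = 2*(-2)*(-6) = 24)
n(X, w) = (7 + X)/(w + 3*X)
(n(-2, p)*B(5, -8))*(-79) = (((7 - 2)/(-1 + 3*(-2)))*24)*(-79) = ((5/(-1 - 6))*24)*(-79) = ((5/(-7))*24)*(-79) = (-1/7*5*24)*(-79) = -5/7*24*(-79) = -120/7*(-79) = 9480/7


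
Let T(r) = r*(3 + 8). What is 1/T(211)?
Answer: 1/2321 ≈ 0.00043085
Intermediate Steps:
T(r) = 11*r (T(r) = r*11 = 11*r)
1/T(211) = 1/(11*211) = 1/2321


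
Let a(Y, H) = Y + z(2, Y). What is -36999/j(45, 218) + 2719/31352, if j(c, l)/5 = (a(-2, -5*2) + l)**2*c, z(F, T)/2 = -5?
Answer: 688924757/8315334200 ≈ 0.082850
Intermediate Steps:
z(F, T) = -10 (z(F, T) = 2*(-5) = -10)
a(Y, H) = -10 + Y (a(Y, H) = Y - 10 = -10 + Y)
j(c, l) = 5*c*(-12 + l)**2 (j(c, l) = 5*(((-10 - 2) + l)**2*c) = 5*((-12 + l)**2*c) = 5*(c*(-12 + l)**2) = 5*c*(-12 + l)**2)
-36999/j(45, 218) + 2719/31352 = -36999*1/(225*(-12 + 218)**2) + 2719/31352 = -36999/(5*45*206**2) + 2719*(1/31352) = -36999/(5*45*42436) + 2719/31352 = -36999/9548100 + 2719/31352 = -36999*1/9548100 + 2719/31352 = -4111/1060900 + 2719/31352 = 688924757/8315334200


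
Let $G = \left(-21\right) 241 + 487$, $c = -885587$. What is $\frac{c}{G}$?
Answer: $\frac{885587}{4574} \approx 193.61$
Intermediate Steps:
$G = -4574$ ($G = -5061 + 487 = -4574$)
$\frac{c}{G} = - \frac{885587}{-4574} = \left(-885587\right) \left(- \frac{1}{4574}\right) = \frac{885587}{4574}$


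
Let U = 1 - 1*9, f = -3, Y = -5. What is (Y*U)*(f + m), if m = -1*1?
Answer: -160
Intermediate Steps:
m = -1
U = -8 (U = 1 - 9 = -8)
(Y*U)*(f + m) = (-5*(-8))*(-3 - 1) = 40*(-4) = -160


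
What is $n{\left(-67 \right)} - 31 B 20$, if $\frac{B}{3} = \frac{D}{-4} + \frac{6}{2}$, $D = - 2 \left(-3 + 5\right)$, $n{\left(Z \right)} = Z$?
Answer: $-7507$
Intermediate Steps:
$D = -4$ ($D = \left(-2\right) 2 = -4$)
$B = 12$ ($B = 3 \left(- \frac{4}{-4} + \frac{6}{2}\right) = 3 \left(\left(-4\right) \left(- \frac{1}{4}\right) + 6 \cdot \frac{1}{2}\right) = 3 \left(1 + 3\right) = 3 \cdot 4 = 12$)
$n{\left(-67 \right)} - 31 B 20 = -67 - 31 \cdot 12 \cdot 20 = -67 - 372 \cdot 20 = -67 - 7440 = -7507$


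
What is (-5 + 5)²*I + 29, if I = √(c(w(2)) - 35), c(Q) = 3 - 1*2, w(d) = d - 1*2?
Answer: 29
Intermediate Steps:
w(d) = -2 + d (w(d) = d - 2 = -2 + d)
c(Q) = 1 (c(Q) = 3 - 2 = 1)
I = I*√34 (I = √(1 - 35) = √(-34) = I*√34 ≈ 5.8309*I)
(-5 + 5)²*I + 29 = (-5 + 5)²*(I*√34) + 29 = 0²*(I*√34) + 29 = 0*(I*√34) + 29 = 0 + 29 = 29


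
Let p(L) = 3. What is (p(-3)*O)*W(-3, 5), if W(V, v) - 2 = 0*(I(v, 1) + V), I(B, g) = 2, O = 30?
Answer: 180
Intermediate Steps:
W(V, v) = 2 (W(V, v) = 2 + 0*(2 + V) = 2 + 0 = 2)
(p(-3)*O)*W(-3, 5) = (3*30)*2 = 90*2 = 180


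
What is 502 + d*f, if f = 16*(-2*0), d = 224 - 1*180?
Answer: 502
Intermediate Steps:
d = 44 (d = 224 - 180 = 44)
f = 0 (f = 16*0 = 0)
502 + d*f = 502 + 44*0 = 502 + 0 = 502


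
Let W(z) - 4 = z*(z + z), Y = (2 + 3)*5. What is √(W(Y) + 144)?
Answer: √1398 ≈ 37.390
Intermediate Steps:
Y = 25 (Y = 5*5 = 25)
W(z) = 4 + 2*z² (W(z) = 4 + z*(z + z) = 4 + z*(2*z) = 4 + 2*z²)
√(W(Y) + 144) = √((4 + 2*25²) + 144) = √((4 + 2*625) + 144) = √((4 + 1250) + 144) = √(1254 + 144) = √1398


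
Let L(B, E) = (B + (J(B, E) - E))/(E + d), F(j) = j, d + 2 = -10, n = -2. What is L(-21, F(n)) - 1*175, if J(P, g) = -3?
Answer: -1214/7 ≈ -173.43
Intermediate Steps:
d = -12 (d = -2 - 10 = -12)
L(B, E) = (-3 + B - E)/(-12 + E) (L(B, E) = (B + (-3 - E))/(E - 12) = (-3 + B - E)/(-12 + E))
L(-21, F(n)) - 1*175 = (-3 - 21 - 1*(-2))/(-12 - 2) - 1*175 = (-3 - 21 + 2)/(-14) - 175 = -1/14*(-22) - 175 = 11/7 - 175 = -1214/7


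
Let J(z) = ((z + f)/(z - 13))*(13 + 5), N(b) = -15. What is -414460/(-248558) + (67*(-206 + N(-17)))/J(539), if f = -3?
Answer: -7208547757/8948088 ≈ -805.60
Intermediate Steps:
J(z) = 18*(-3 + z)/(-13 + z) (J(z) = ((z - 3)/(z - 13))*(13 + 5) = ((-3 + z)/(-13 + z))*18 = 18*(-3 + z)/(-13 + z))
-414460/(-248558) + (67*(-206 + N(-17)))/J(539) = -414460/(-248558) + (67*(-206 - 15))/((18*(-3 + 539)/(-13 + 539))) = -414460*(-1/248558) + (67*(-221))/((18*536/526)) = 207230/124279 - 14807/(18*(1/526)*536) = 207230/124279 - 14807/4824/263 = 207230/124279 - 14807*263/4824 = 207230/124279 - 58123/72 = -7208547757/8948088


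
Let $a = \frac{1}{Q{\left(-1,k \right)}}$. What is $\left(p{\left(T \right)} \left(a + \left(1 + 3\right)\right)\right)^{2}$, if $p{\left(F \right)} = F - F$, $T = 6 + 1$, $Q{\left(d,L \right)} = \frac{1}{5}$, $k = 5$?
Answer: $0$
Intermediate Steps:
$Q{\left(d,L \right)} = \frac{1}{5}$
$T = 7$
$p{\left(F \right)} = 0$
$a = 5$ ($a = \frac{1}{\frac{1}{5}} = 5$)
$\left(p{\left(T \right)} \left(a + \left(1 + 3\right)\right)\right)^{2} = \left(0 \left(5 + \left(1 + 3\right)\right)\right)^{2} = \left(0 \left(5 + 4\right)\right)^{2} = \left(0 \cdot 9\right)^{2} = 0^{2} = 0$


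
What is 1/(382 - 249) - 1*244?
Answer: -32451/133 ≈ -243.99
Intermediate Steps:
1/(382 - 249) - 1*244 = 1/133 - 244 = -32451/133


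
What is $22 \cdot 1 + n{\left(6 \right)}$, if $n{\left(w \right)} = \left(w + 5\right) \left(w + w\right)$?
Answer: $154$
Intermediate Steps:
$n{\left(w \right)} = 2 w \left(5 + w\right)$ ($n{\left(w \right)} = \left(5 + w\right) 2 w = 2 w \left(5 + w\right)$)
$22 \cdot 1 + n{\left(6 \right)} = 22 \cdot 1 + 2 \cdot 6 \left(5 + 6\right) = 22 + 2 \cdot 6 \cdot 11 = 22 + 132 = 154$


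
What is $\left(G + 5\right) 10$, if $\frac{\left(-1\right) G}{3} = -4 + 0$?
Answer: $170$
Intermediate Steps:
$G = 12$ ($G = - 3 \left(-4 + 0\right) = \left(-3\right) \left(-4\right) = 12$)
$\left(G + 5\right) 10 = \left(12 + 5\right) 10 = 17 \cdot 10 = 170$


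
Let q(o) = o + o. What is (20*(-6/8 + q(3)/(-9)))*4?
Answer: -340/3 ≈ -113.33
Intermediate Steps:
q(o) = 2*o
(20*(-6/8 + q(3)/(-9)))*4 = (20*(-6/8 + (2*3)/(-9)))*4 = (20*(-6*⅛ + 6*(-⅑)))*4 = (20*(-¾ - ⅔))*4 = (20*(-17/12))*4 = -85/3*4 = -340/3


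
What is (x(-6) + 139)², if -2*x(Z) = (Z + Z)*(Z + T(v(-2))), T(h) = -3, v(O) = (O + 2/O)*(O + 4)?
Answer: 7225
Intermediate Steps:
v(O) = (4 + O)*(O + 2/O) (v(O) = (O + 2/O)*(4 + O) = (4 + O)*(O + 2/O))
x(Z) = -Z*(-3 + Z) (x(Z) = -(Z + Z)*(Z - 3)/2 = -2*Z*(-3 + Z)/2 = -Z*(-3 + Z))
(x(-6) + 139)² = (-6*(3 - 1*(-6)) + 139)² = (-6*(3 + 6) + 139)² = (-6*9 + 139)² = (-54 + 139)² = 85² = 7225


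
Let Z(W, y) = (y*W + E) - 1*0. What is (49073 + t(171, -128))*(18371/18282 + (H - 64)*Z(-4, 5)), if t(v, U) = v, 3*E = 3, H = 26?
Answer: 325452980450/9141 ≈ 3.5604e+7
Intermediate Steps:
E = 1 (E = (⅓)*3 = 1)
Z(W, y) = 1 + W*y (Z(W, y) = (y*W + 1) - 1*0 = (W*y + 1) + 0 = (1 + W*y) + 0 = 1 + W*y)
(49073 + t(171, -128))*(18371/18282 + (H - 64)*Z(-4, 5)) = (49073 + 171)*(18371/18282 + (26 - 64)*(1 - 4*5)) = 49244*(18371*(1/18282) - 38*(1 - 20)) = 49244*(18371/18282 - 38*(-19)) = 49244*(18371/18282 + 722) = 49244*(13217975/18282) = 325452980450/9141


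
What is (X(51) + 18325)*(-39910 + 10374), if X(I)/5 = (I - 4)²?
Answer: -867472320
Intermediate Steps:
X(I) = 5*(-4 + I)² (X(I) = 5*(I - 4)² = 5*(-4 + I)²)
(X(51) + 18325)*(-39910 + 10374) = (5*(-4 + 51)² + 18325)*(-39910 + 10374) = (5*47² + 18325)*(-29536) = (5*2209 + 18325)*(-29536) = (11045 + 18325)*(-29536) = 29370*(-29536) = -867472320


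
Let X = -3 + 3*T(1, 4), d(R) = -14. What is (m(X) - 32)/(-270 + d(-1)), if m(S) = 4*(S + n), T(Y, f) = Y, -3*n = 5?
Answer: 29/213 ≈ 0.13615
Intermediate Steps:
n = -5/3 (n = -⅓*5 = -5/3 ≈ -1.6667)
X = 0 (X = -3 + 3*1 = -3 + 3 = 0)
m(S) = -20/3 + 4*S (m(S) = 4*(S - 5/3) = 4*(-5/3 + S) = -20/3 + 4*S)
(m(X) - 32)/(-270 + d(-1)) = ((-20/3 + 4*0) - 32)/(-270 - 14) = ((-20/3 + 0) - 32)/(-284) = (-20/3 - 32)*(-1/284) = -116/3*(-1/284) = 29/213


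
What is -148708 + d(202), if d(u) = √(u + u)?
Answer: -148708 + 2*√101 ≈ -1.4869e+5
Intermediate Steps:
d(u) = √2*√u (d(u) = √(2*u) = √2*√u)
-148708 + d(202) = -148708 + √2*√202 = -148708 + 2*√101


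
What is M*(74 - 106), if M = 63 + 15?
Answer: -2496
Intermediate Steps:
M = 78
M*(74 - 106) = 78*(74 - 106) = 78*(-32) = -2496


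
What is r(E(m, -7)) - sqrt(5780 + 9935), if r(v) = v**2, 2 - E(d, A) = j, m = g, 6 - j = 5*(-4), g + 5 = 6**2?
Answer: 576 - sqrt(15715) ≈ 450.64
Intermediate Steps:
g = 31 (g = -5 + 6**2 = -5 + 36 = 31)
j = 26 (j = 6 - 5*(-4) = 6 - 1*(-20) = 6 + 20 = 26)
m = 31
E(d, A) = -24 (E(d, A) = 2 - 1*26 = 2 - 26 = -24)
r(E(m, -7)) - sqrt(5780 + 9935) = (-24)**2 - sqrt(5780 + 9935) = 576 - sqrt(15715)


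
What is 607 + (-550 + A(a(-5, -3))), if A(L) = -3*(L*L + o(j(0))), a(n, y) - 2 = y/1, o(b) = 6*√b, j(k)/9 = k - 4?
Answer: 54 - 108*I ≈ 54.0 - 108.0*I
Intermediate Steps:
j(k) = -36 + 9*k (j(k) = 9*(k - 4) = 9*(-4 + k) = -36 + 9*k)
a(n, y) = 2 + y (a(n, y) = 2 + y/1 = 2 + y*1 = 2 + y)
A(L) = -108*I - 3*L² (A(L) = -3*(L*L + 6*√(-36 + 9*0)) = -3*(L² + 6*√(-36 + 0)) = -3*(L² + 6*√(-36)) = -3*(L² + 6*(6*I)) = -3*(L² + 36*I) = -108*I - 3*L²)
607 + (-550 + A(a(-5, -3))) = 607 + (-550 + (-108*I - 3*(2 - 3)²)) = 607 + (-550 + (-108*I - 3*(-1)²)) = 607 + (-550 + (-108*I - 3*1)) = 607 + (-550 + (-108*I - 3)) = 607 + (-550 + (-3 - 108*I)) = 607 + (-553 - 108*I) = 54 - 108*I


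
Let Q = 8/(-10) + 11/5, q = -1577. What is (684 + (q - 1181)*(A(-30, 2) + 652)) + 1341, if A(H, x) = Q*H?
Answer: -1680355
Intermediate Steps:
Q = 7/5 (Q = 8*(-⅒) + 11*(⅕) = -⅘ + 11/5 = 7/5 ≈ 1.4000)
A(H, x) = 7*H/5
(684 + (q - 1181)*(A(-30, 2) + 652)) + 1341 = (684 + (-1577 - 1181)*((7/5)*(-30) + 652)) + 1341 = (684 - 2758*(-42 + 652)) + 1341 = (684 - 2758*610) + 1341 = (684 - 1682380) + 1341 = -1681696 + 1341 = -1680355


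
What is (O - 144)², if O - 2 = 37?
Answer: 11025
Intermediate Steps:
O = 39 (O = 2 + 37 = 39)
(O - 144)² = (39 - 144)² = (-105)² = 11025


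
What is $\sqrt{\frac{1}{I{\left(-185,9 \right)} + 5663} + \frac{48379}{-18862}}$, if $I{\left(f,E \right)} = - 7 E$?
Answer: $\frac{i \sqrt{17884238868146}}{2640680} \approx 1.6015 i$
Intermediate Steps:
$\sqrt{\frac{1}{I{\left(-185,9 \right)} + 5663} + \frac{48379}{-18862}} = \sqrt{\frac{1}{\left(-7\right) 9 + 5663} + \frac{48379}{-18862}} = \sqrt{\frac{1}{-63 + 5663} + 48379 \left(- \frac{1}{18862}\right)} = \sqrt{\frac{1}{5600} - \frac{48379}{18862}} = \sqrt{- \frac{135451769}{52813600}} = \frac{i \sqrt{17884238868146}}{2640680}$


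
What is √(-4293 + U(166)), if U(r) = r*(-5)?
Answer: I*√5123 ≈ 71.575*I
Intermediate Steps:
U(r) = -5*r
√(-4293 + U(166)) = √(-4293 - 5*166) = √(-4293 - 830) = √(-5123) = I*√5123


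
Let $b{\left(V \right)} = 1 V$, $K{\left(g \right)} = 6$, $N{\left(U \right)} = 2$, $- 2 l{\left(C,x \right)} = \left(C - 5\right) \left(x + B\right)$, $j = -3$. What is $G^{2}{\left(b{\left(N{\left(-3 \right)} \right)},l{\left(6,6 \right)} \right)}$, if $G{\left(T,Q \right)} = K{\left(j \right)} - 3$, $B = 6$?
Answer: $9$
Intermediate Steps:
$l{\left(C,x \right)} = - \frac{\left(-5 + C\right) \left(6 + x\right)}{2}$ ($l{\left(C,x \right)} = - \frac{\left(C - 5\right) \left(x + 6\right)}{2} = - \frac{\left(-5 + C\right) \left(6 + x\right)}{2}$)
$b{\left(V \right)} = V$
$G{\left(T,Q \right)} = 3$ ($G{\left(T,Q \right)} = 6 - 3 = 3$)
$G^{2}{\left(b{\left(N{\left(-3 \right)} \right)},l{\left(6,6 \right)} \right)} = 3^{2} = 9$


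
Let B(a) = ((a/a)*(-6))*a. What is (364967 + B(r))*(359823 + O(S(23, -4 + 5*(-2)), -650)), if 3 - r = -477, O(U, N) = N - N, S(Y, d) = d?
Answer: 130287230601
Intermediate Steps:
O(U, N) = 0
r = 480 (r = 3 - 1*(-477) = 3 + 477 = 480)
B(a) = -6*a (B(a) = (1*(-6))*a = -6*a)
(364967 + B(r))*(359823 + O(S(23, -4 + 5*(-2)), -650)) = (364967 - 6*480)*(359823 + 0) = (364967 - 2880)*359823 = 362087*359823 = 130287230601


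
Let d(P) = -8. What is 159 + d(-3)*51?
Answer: -249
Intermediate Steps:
159 + d(-3)*51 = 159 - 8*51 = 159 - 408 = -249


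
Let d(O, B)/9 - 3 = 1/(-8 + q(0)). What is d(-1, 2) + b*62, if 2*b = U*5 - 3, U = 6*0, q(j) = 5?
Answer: -69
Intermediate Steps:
U = 0
d(O, B) = 24 (d(O, B) = 27 + 9/(-8 + 5) = 27 + 9/(-3) = 27 + 9*(-⅓) = 27 - 3 = 24)
b = -3/2 (b = (0*5 - 3)/2 = (0 - 3)/2 = (½)*(-3) = -3/2 ≈ -1.5000)
d(-1, 2) + b*62 = 24 - 3/2*62 = 24 - 93 = -69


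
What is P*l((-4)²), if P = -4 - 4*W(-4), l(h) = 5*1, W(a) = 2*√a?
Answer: -20 - 80*I ≈ -20.0 - 80.0*I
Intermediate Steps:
l(h) = 5
P = -4 - 16*I (P = -4 - 8*√(-4) = -4 - 8*2*I = -4 - 16*I ≈ -4.0 - 16.0*I)
P*l((-4)²) = (-4 - 16*I)*5 = -20 - 80*I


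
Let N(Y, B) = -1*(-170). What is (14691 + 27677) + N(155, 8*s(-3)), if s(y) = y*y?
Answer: 42538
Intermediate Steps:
s(y) = y**2
N(Y, B) = 170
(14691 + 27677) + N(155, 8*s(-3)) = (14691 + 27677) + 170 = 42368 + 170 = 42538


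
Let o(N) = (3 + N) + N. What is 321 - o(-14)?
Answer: 346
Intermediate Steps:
o(N) = 3 + 2*N
321 - o(-14) = 321 - (3 + 2*(-14)) = 321 - (3 - 28) = 321 - 1*(-25) = 321 + 25 = 346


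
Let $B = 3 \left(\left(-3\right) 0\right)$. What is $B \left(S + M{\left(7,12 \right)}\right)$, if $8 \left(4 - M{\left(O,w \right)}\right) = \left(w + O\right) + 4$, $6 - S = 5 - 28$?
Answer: $0$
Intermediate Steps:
$S = 29$ ($S = 6 - \left(5 - 28\right) = 6 - -23 = 6 + 23 = 29$)
$M{\left(O,w \right)} = \frac{7}{2} - \frac{O}{8} - \frac{w}{8}$ ($M{\left(O,w \right)} = 4 - \frac{\left(w + O\right) + 4}{8} = 4 - \frac{\left(O + w\right) + 4}{8} = 4 - \frac{4 + O + w}{8} = 4 - \left(\frac{1}{2} + \frac{O}{8} + \frac{w}{8}\right) = \frac{7}{2} - \frac{O}{8} - \frac{w}{8}$)
$B = 0$ ($B = 3 \cdot 0 = 0$)
$B \left(S + M{\left(7,12 \right)}\right) = 0 \left(29 - - \frac{9}{8}\right) = 0 \left(29 + \frac{9}{8}\right) = 0 \cdot \frac{241}{8} = 0$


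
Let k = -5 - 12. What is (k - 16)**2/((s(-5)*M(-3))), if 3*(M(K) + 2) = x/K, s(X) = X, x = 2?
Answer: 9801/100 ≈ 98.010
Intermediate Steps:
M(K) = -2 + 2/(3*K) (M(K) = -2 + (2/K)/3 = -2 + 2/(3*K))
k = -17
(k - 16)**2/((s(-5)*M(-3))) = (-17 - 16)**2/((-5*(-2 + (2/3)/(-3)))) = (-33)**2/((-5*(-2 + (2/3)*(-1/3)))) = 1089/((-5*(-2 - 2/9))) = 1089/((-5*(-20/9))) = 1089/(100/9) = 1089*(9/100) = 9801/100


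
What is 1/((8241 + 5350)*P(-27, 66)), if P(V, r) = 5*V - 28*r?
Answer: -1/26950953 ≈ -3.7104e-8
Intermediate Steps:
P(V, r) = -28*r + 5*V
1/((8241 + 5350)*P(-27, 66)) = 1/((8241 + 5350)*(-28*66 + 5*(-27))) = 1/(13591*(-1848 - 135)) = (1/13591)/(-1983) = (1/13591)*(-1/1983) = -1/26950953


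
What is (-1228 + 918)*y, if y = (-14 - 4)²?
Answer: -100440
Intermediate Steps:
y = 324 (y = (-18)² = 324)
(-1228 + 918)*y = (-1228 + 918)*324 = -310*324 = -100440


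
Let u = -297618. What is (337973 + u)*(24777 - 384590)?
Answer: -14520253615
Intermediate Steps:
(337973 + u)*(24777 - 384590) = (337973 - 297618)*(24777 - 384590) = 40355*(-359813) = -14520253615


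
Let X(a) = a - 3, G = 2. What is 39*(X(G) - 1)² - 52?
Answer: 104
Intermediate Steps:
X(a) = -3 + a
39*(X(G) - 1)² - 52 = 39*((-3 + 2) - 1)² - 52 = 39*(-1 - 1)² - 52 = 39*(-2)² - 52 = 39*4 - 52 = 156 - 52 = 104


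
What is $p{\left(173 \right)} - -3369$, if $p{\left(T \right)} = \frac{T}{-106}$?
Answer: $\frac{356941}{106} \approx 3367.4$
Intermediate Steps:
$p{\left(T \right)} = - \frac{T}{106}$ ($p{\left(T \right)} = T \left(- \frac{1}{106}\right) = - \frac{T}{106}$)
$p{\left(173 \right)} - -3369 = \left(- \frac{1}{106}\right) 173 - -3369 = - \frac{173}{106} + 3369 = \frac{356941}{106}$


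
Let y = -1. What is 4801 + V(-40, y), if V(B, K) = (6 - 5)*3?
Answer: 4804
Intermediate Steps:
V(B, K) = 3 (V(B, K) = 1*3 = 3)
4801 + V(-40, y) = 4801 + 3 = 4804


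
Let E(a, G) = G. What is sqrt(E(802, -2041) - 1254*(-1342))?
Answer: sqrt(1680827) ≈ 1296.5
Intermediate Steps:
sqrt(E(802, -2041) - 1254*(-1342)) = sqrt(-2041 - 1254*(-1342)) = sqrt(-2041 + 1682868) = sqrt(1680827)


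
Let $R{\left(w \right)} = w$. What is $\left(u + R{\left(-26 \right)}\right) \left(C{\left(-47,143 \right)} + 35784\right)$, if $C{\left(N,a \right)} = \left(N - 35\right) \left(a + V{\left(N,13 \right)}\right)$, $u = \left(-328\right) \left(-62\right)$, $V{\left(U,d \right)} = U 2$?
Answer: $645167460$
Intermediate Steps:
$V{\left(U,d \right)} = 2 U$
$u = 20336$
$C{\left(N,a \right)} = \left(-35 + N\right) \left(a + 2 N\right)$ ($C{\left(N,a \right)} = \left(N - 35\right) \left(a + 2 N\right) = \left(-35 + N\right) \left(a + 2 N\right)$)
$\left(u + R{\left(-26 \right)}\right) \left(C{\left(-47,143 \right)} + 35784\right) = \left(20336 - 26\right) \left(\left(\left(-70\right) \left(-47\right) - 5005 + 2 \left(-47\right)^{2} - 6721\right) + 35784\right) = 20310 \left(\left(3290 - 5005 + 2 \cdot 2209 - 6721\right) + 35784\right) = 20310 \left(\left(3290 - 5005 + 4418 - 6721\right) + 35784\right) = 20310 \left(-4018 + 35784\right) = 20310 \cdot 31766 = 645167460$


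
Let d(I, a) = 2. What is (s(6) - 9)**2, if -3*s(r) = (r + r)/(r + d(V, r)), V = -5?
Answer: 361/4 ≈ 90.250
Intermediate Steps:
s(r) = -2*r/(3*(2 + r)) (s(r) = -(r + r)/(3*(r + 2)) = -2*r/(3*(2 + r)))
(s(6) - 9)**2 = (-2*6/(6 + 3*6) - 9)**2 = (-2*6/(6 + 18) - 9)**2 = (-2*6/24 - 9)**2 = (-2*6*1/24 - 9)**2 = (-1/2 - 9)**2 = (-19/2)**2 = 361/4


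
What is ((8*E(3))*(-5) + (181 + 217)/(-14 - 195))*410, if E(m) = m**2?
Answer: -31011580/209 ≈ -1.4838e+5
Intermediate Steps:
((8*E(3))*(-5) + (181 + 217)/(-14 - 195))*410 = ((8*3**2)*(-5) + (181 + 217)/(-14 - 195))*410 = ((8*9)*(-5) + 398/(-209))*410 = (72*(-5) + 398*(-1/209))*410 = (-360 - 398/209)*410 = -75638/209*410 = -31011580/209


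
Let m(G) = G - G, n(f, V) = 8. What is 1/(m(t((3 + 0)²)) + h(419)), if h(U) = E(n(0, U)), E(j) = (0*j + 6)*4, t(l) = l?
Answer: 1/24 ≈ 0.041667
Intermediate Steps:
E(j) = 24 (E(j) = (0 + 6)*4 = 6*4 = 24)
h(U) = 24
m(G) = 0
1/(m(t((3 + 0)²)) + h(419)) = 1/(0 + 24) = 1/24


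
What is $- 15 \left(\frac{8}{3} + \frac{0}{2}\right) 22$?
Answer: $-880$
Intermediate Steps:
$- 15 \left(\frac{8}{3} + \frac{0}{2}\right) 22 = - 15 \left(8 \cdot \frac{1}{3} + 0 \cdot \frac{1}{2}\right) 22 = - 15 \left(\frac{8}{3} + 0\right) 22 = \left(-15\right) \frac{8}{3} \cdot 22 = \left(-40\right) 22 = -880$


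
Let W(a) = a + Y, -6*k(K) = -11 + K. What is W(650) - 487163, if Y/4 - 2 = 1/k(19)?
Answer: -486508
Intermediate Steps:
k(K) = 11/6 - K/6 (k(K) = -(-11 + K)/6 = 11/6 - K/6)
Y = 5 (Y = 8 + 4/(11/6 - ⅙*19) = 8 + 4/(11/6 - 19/6) = 8 + 4/(-4/3) = 8 + 4*(-¾) = 8 - 3 = 5)
W(a) = 5 + a (W(a) = a + 5 = 5 + a)
W(650) - 487163 = (5 + 650) - 487163 = 655 - 487163 = -486508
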